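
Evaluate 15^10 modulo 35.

15

10 in binary is 1010, i.e. 10 = 8 + 2.
15^1 ≡ 15 (mod 35)
15^2 ≡ 15^2 = 225 ≡ 15 (mod 35)
15^4 ≡ 15^2 = 225 ≡ 15 (mod 35)
15^8 ≡ 15^2 = 225 ≡ 15 (mod 35)
15^10 = 15^8 · 15^2 ≡ 15 · 15 (mod 35).
15 · 15 = 225 ≡ 15 (mod 35).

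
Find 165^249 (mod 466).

Using repeated squaring:
249 in binary is 11111001, i.e. 249 = 128 + 64 + 32 + 16 + 8 + 1.
165^1 ≡ 165 (mod 466)
165^2 ≡ 165^2 = 27225 ≡ 197 (mod 466)
165^4 ≡ 197^2 = 38809 ≡ 131 (mod 466)
165^8 ≡ 131^2 = 17161 ≡ 385 (mod 466)
165^16 ≡ 385^2 = 148225 ≡ 37 (mod 466)
165^32 ≡ 37^2 = 1369 ≡ 437 (mod 466)
165^64 ≡ 437^2 = 190969 ≡ 375 (mod 466)
165^128 ≡ 375^2 = 140625 ≡ 359 (mod 466)
165^249 = 165^128 * 165^64 * 165^32 * 165^16 * 165^8 * 165^1 ≡ 359 * 375 * 437 * 37 * 385 * 165 (mod 466).
Accumulate the product:
359 * 375 = 134625 ≡ 417
417 * 437 = 182229 ≡ 23
23 * 37 = 851 ≡ 385
385 * 385 = 148225 ≡ 37
37 * 165 = 6105 ≡ 47

47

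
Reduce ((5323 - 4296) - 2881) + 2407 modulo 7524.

5323 - 4296 = 1027
1027 - 2881 = -1854 ≡ 5670 (mod 7524)
5670 + 2407 = 8077 ≡ 553 (mod 7524)

553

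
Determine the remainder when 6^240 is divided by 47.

Compute successive squares:
6^1 ≡ 6 (mod 47)
6^2 ≡ 6^2 = 36 (mod 47)
6^4 ≡ 36^2 = 1296 ≡ 27 (mod 47)
6^8 ≡ 27^2 = 729 ≡ 24 (mod 47)
6^16 ≡ 24^2 = 576 ≡ 12 (mod 47)
6^32 ≡ 12^2 = 144 ≡ 3 (mod 47)
6^64 ≡ 3^2 = 9 (mod 47)
6^128 ≡ 9^2 = 81 ≡ 34 (mod 47)
6^240 = 6^128 × 6^64 × 6^32 × 6^16 ≡ 34 × 9 × 3 × 12 (mod 47).
Accumulate the product:
34 × 9 = 306 ≡ 24
24 × 3 = 72 ≡ 25
25 × 12 = 300 ≡ 18

18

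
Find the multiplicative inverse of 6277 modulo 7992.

1645

Apply the Euclidean algorithm and back-substitute:
7992 = 1×6277 + 1715
6277 = 3×1715 + 1132
1715 = 1×1132 + 583
1132 = 1×583 + 549
583 = 1×549 + 34
549 = 16×34 + 5
34 = 6×5 + 4
5 = 1×4 + 1
4 = 4×1 + 0
gcd(6277, 7992) = 1, so the inverse exists.
Bézout: 1 = −1292×7992 + 1645×6277.
So 6277⁻¹ ≡ 1645 (mod 7992).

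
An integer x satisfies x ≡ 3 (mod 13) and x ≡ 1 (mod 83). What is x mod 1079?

13⁻¹ mod 83: 13·32 ≡ 1 (mod 83), so 13⁻¹ ≡ 32.
x = 3 + 13·((1 − 3)·32 mod 83) = 3 + 13·19 = 250.
Check: 250 mod 13 = 3, 250 mod 83 = 1. ✓

250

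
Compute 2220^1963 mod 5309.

Using repeated squaring:
1963 in binary is 11110101011, i.e. 1963 = 1024 + 512 + 256 + 128 + 32 + 8 + 2 + 1.
2220^1 ≡ 2220 (mod 5309)
2220^2 ≡ 2220^2 = 4928400 ≡ 1648 (mod 5309)
2220^4 ≡ 1648^2 = 2715904 ≡ 3005 (mod 5309)
2220^8 ≡ 3005^2 = 9030025 ≡ 4725 (mod 5309)
2220^16 ≡ 4725^2 = 22325625 ≡ 1280 (mod 5309)
2220^32 ≡ 1280^2 = 1638400 ≡ 3228 (mod 5309)
2220^64 ≡ 3228^2 = 10419984 ≡ 3726 (mod 5309)
2220^128 ≡ 3726^2 = 13883076 ≡ 41 (mod 5309)
2220^256 ≡ 41^2 = 1681 (mod 5309)
2220^512 ≡ 1681^2 = 2825761 ≡ 1373 (mod 5309)
2220^1024 ≡ 1373^2 = 1885129 ≡ 434 (mod 5309)
2220^1963 = 2220^1024 × 2220^512 × 2220^256 × 2220^128 × 2220^32 × 2220^8 × 2220^2 × 2220^1 ≡ 434 × 1373 × 1681 × 41 × 3228 × 4725 × 1648 × 2220 (mod 5309).
Accumulate the product:
434 × 1373 = 595882 ≡ 1274
1274 × 1681 = 2141594 ≡ 2067
2067 × 41 = 84747 ≡ 5112
5112 × 3228 = 16501536 ≡ 1164
1164 × 4725 = 5499900 ≡ 5085
5085 × 1648 = 8380080 ≡ 2478
2478 × 2220 = 5501160 ≡ 1036

1036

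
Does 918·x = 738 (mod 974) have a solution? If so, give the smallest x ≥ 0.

39

gcd(918, 974) = 2, and 2 | 738, so solutions exist.
Divide through by 2: 459·x ≡ 369 (mod 487).
459⁻¹ ≡ 400 (mod 487).
x ≡ 400·369 ≡ 39 (mod 487).
The smallest non-negative solution is x = 39.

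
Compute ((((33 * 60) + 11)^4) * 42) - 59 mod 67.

33 * 60 = 1980 ≡ 37 (mod 67)
37 + 11 = 48
(48)^4 ≡ 6 (mod 67)
6 * 42 = 252 ≡ 51 (mod 67)
51 - 59 = -8 ≡ 59 (mod 67)

59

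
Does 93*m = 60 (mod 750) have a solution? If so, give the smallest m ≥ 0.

170

gcd(93, 750) = 3, and 3 | 60, so solutions exist.
Divide through by 3: 31*m mod 250 = 20.
31⁻¹ ≡ 121 (mod 250).
m ≡ 121*20 ≡ 170 (mod 250).
The smallest non-negative solution is m = 170.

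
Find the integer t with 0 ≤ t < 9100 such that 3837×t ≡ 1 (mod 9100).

Run the extended Euclidean algorithm:
9100 = 2*3837 + 1426
3837 = 2*1426 + 985
1426 = 1*985 + 441
985 = 2*441 + 103
441 = 4*103 + 29
103 = 3*29 + 16
29 = 1*16 + 13
16 = 1*13 + 3
13 = 4*3 + 1
3 = 3*1 + 0
gcd(3837, 9100) = 1, so the inverse exists.
Bézout: 1 = 1192*9100 − 2827*3837.
So 3837⁻¹ ≡ −2827 ≡ 6273 (mod 9100).

6273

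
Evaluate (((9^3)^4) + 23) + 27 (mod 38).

(9)^3 ≡ 7 (mod 38)
(7)^4 ≡ 7 (mod 38)
7 + 23 = 30
30 + 27 = 57 ≡ 19 (mod 38)

19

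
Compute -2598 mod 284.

242

-2598 = -10×284 + 242, so -2598 ≡ 242 (mod 284).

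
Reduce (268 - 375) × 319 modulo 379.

356

268 - 375 = -107 ≡ 272 (mod 379)
272 × 319 = 86768 ≡ 356 (mod 379)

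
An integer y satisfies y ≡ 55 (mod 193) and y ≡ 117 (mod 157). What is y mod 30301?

193⁻¹ mod 157: 193×48 ≡ 1 (mod 157), so 193⁻¹ ≡ 48.
y = 55 + 193×((117 − 55)×48 mod 157) = 55 + 193×150 = 29005.

29005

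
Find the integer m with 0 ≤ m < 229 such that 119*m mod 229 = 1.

Run the extended Euclidean algorithm:
229 = 1×119 + 110
119 = 1×110 + 9
110 = 12×9 + 2
9 = 4×2 + 1
2 = 2×1 + 0
gcd(119, 229) = 1, so the inverse exists.
Back-substitute for 1:
1 = 1×9 − 4×2
  = −4×110 + 49×9
  = 49×119 − 53×110
  = −53×229 + 102×119
So 119⁻¹ ≡ 102 (mod 229).

102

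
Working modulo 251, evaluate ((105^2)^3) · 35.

142

(105)^2 ≡ 232 (mod 251)
(232)^3 ≡ 169 (mod 251)
169 · 35 = 5915 ≡ 142 (mod 251)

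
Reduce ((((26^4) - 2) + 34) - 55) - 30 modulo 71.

38

(26)^4 ≡ 20 (mod 71)
20 - 2 = 18
18 + 34 = 52
52 - 55 = -3 ≡ 68 (mod 71)
68 - 30 = 38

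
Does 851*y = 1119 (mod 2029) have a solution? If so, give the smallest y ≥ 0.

gcd(851, 2029) = 1, so a unique solution mod 2029 exists.
851⁻¹ ≡ 515 (mod 2029).
y ≡ 515*1119 ≡ 49 (mod 2029).

49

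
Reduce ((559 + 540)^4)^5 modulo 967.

559 + 540 = 1099 ≡ 132 (mod 967)
(132)^4 ≡ 324 (mod 967)
(324)^5 ≡ 566 (mod 967)

566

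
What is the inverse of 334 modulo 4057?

3146

4057 = 12·334 + 49
334 = 6·49 + 40
49 = 1·40 + 9
40 = 4·9 + 4
9 = 2·4 + 1
4 = 4·1 + 0
gcd(334, 4057) = 1, so the inverse exists.
Back-substitute for 1:
1 = 1·9 − 2·4
  = −2·40 + 9·9
  = 9·49 − 11·40
  = −11·334 + 75·49
  = 75·4057 − 911·334
So 334⁻¹ ≡ −911 ≡ 3146 (mod 4057).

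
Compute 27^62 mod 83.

44

62 in binary is 111110, i.e. 62 = 32 + 16 + 8 + 4 + 2.
27^1 ≡ 27 (mod 83)
27^2 ≡ 27^2 = 729 ≡ 65 (mod 83)
27^4 ≡ 65^2 = 4225 ≡ 75 (mod 83)
27^8 ≡ 75^2 = 5625 ≡ 64 (mod 83)
27^16 ≡ 64^2 = 4096 ≡ 29 (mod 83)
27^32 ≡ 29^2 = 841 ≡ 11 (mod 83)
27^62 = 27^32 × 27^16 × 27^8 × 27^4 × 27^2 ≡ 11 × 29 × 64 × 75 × 65 (mod 83).
Accumulate the product:
11 × 29 = 319 ≡ 70
70 × 64 = 4480 ≡ 81
81 × 75 = 6075 ≡ 16
16 × 65 = 1040 ≡ 44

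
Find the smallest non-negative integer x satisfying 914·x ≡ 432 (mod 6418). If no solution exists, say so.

gcd(914, 6418) = 2, and 2 | 432, so solutions exist.
Divide through by 2: 457·x ≡ 216 (mod 3209).
457⁻¹ ≡ 962 (mod 3209).
x ≡ 962·216 ≡ 2416 (mod 3209).
The smallest non-negative solution is x = 2416.

2416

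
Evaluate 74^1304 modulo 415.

By square-and-multiply:
1304 in binary is 10100011000, i.e. 1304 = 1024 + 256 + 16 + 8.
74^1 ≡ 74 (mod 415)
74^2 ≡ 74^2 = 5476 ≡ 81 (mod 415)
74^4 ≡ 81^2 = 6561 ≡ 336 (mod 415)
74^8 ≡ 336^2 = 112896 ≡ 16 (mod 415)
74^16 ≡ 16^2 = 256 (mod 415)
74^32 ≡ 256^2 = 65536 ≡ 381 (mod 415)
74^64 ≡ 381^2 = 145161 ≡ 326 (mod 415)
74^128 ≡ 326^2 = 106276 ≡ 36 (mod 415)
74^256 ≡ 36^2 = 1296 ≡ 51 (mod 415)
74^512 ≡ 51^2 = 2601 ≡ 111 (mod 415)
74^1024 ≡ 111^2 = 12321 ≡ 286 (mod 415)
74^1304 = 74^1024 · 74^256 · 74^16 · 74^8 ≡ 286 · 51 · 256 · 16 (mod 415).
Accumulate the product:
286 · 51 = 14586 ≡ 61
61 · 256 = 15616 ≡ 261
261 · 16 = 4176 ≡ 26

26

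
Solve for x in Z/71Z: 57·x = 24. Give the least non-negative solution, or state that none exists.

gcd(57, 71) = 1, so a unique solution mod 71 exists.
57⁻¹ ≡ 5 (mod 71).
x ≡ 5·24 ≡ 49 (mod 71).

49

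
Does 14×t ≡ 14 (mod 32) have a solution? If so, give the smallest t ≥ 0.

1

gcd(14, 32) = 2, and 2 | 14, so solutions exist.
Divide through by 2: 7×t ≡ 7 (mod 16).
7⁻¹ ≡ 7 (mod 16).
t ≡ 7×7 ≡ 1 (mod 16).
The smallest non-negative solution is t = 1.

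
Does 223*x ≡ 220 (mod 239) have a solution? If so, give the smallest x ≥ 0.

gcd(223, 239) = 1, so a unique solution mod 239 exists.
223⁻¹ ≡ 224 (mod 239).
x ≡ 224*220 ≡ 46 (mod 239).

46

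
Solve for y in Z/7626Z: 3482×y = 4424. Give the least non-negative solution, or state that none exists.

1081

gcd(3482, 7626) = 2, and 2 | 4424, so solutions exist.
Divide through by 2: 1741×y ≡ 2212 mod 3813.
1741⁻¹ ≡ 2350 (mod 3813).
y ≡ 2350×2212 ≡ 1081 (mod 3813).
The smallest non-negative solution is y = 1081.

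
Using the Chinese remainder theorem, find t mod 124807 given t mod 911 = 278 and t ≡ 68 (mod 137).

911⁻¹ mod 137: 911×117 ≡ 1 (mod 137), so 911⁻¹ ≡ 117.
t = 278 + 911×((68 − 278)×117 mod 137) = 278 + 911×90 = 82268.
Check: 82268 mod 911 = 278, 82268 mod 137 = 68. ✓

82268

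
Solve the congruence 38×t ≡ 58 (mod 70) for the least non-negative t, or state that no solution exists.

31

gcd(38, 70) = 2, and 2 | 58, so solutions exist.
Divide through by 2: 19×t ≡ 29 (mod 35).
19⁻¹ ≡ 24 (mod 35).
t ≡ 24×29 ≡ 31 (mod 35).
The smallest non-negative solution is t = 31.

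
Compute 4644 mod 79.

62

4644 = 58*79 + 62, so 4644 ≡ 62 (mod 79).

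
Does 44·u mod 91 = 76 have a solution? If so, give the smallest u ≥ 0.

10

gcd(44, 91) = 1, so a unique solution mod 91 exists.
44⁻¹ ≡ 60 (mod 91).
u ≡ 60·76 ≡ 10 (mod 91).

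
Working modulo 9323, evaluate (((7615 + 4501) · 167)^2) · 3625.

8202

7615 + 4501 = 12116 ≡ 2793 (mod 9323)
2793 · 167 = 466431 ≡ 281 (mod 9323)
(281)^2 ≡ 4377 (mod 9323)
4377 · 3625 = 15866625 ≡ 8202 (mod 9323)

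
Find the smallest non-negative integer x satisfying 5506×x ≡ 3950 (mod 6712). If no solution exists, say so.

gcd(5506, 6712) = 2, and 2 | 3950, so solutions exist.
Divide through by 2: 2753×x = 1975 (mod 3356).
2753⁻¹ ≡ 2549 (mod 3356).
x ≡ 2549×1975 ≡ 275 (mod 3356).
The smallest non-negative solution is x = 275.

275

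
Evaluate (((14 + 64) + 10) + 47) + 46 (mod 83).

15

14 + 64 = 78
78 + 10 = 88 ≡ 5 (mod 83)
5 + 47 = 52
52 + 46 = 98 ≡ 15 (mod 83)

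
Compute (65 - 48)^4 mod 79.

18

65 - 48 = 17
(17)^4 ≡ 18 (mod 79)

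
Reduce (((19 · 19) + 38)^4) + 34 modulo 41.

38

19 · 19 = 361 ≡ 33 (mod 41)
33 + 38 = 71 ≡ 30 (mod 41)
(30)^4 ≡ 4 (mod 41)
4 + 34 = 38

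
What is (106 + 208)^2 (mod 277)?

261

106 + 208 = 314 ≡ 37 (mod 277)
(37)^2 ≡ 261 (mod 277)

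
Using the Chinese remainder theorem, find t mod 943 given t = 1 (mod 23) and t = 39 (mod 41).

23⁻¹ mod 41: 23·25 ≡ 1 (mod 41), so 23⁻¹ ≡ 25.
t = 1 + 23·((39 − 1)·25 mod 41) = 1 + 23·7 = 162.

162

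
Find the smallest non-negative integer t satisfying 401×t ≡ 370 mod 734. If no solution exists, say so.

162

gcd(401, 734) = 1, so a unique solution mod 734 exists.
401⁻¹ ≡ 421 (mod 734).
t ≡ 421×370 ≡ 162 (mod 734).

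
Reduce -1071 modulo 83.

8

-1071 = -13·83 + 8, so -1071 ≡ 8 (mod 83).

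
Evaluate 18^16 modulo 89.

18^1 ≡ 18 (mod 89)
18^2 ≡ 18^2 = 324 ≡ 57 (mod 89)
18^4 ≡ 57^2 = 3249 ≡ 45 (mod 89)
18^8 ≡ 45^2 = 2025 ≡ 67 (mod 89)
18^16 ≡ 67^2 = 4489 ≡ 39 (mod 89)
So 18^16 ≡ 39 (mod 89).

39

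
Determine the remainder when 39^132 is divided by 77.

36

Using repeated squaring:
132 in binary is 10000100, i.e. 132 = 128 + 4.
39^1 ≡ 39 (mod 77)
39^2 ≡ 39^2 = 1521 ≡ 58 (mod 77)
39^4 ≡ 58^2 = 3364 ≡ 53 (mod 77)
39^8 ≡ 53^2 = 2809 ≡ 37 (mod 77)
39^16 ≡ 37^2 = 1369 ≡ 60 (mod 77)
39^32 ≡ 60^2 = 3600 ≡ 58 (mod 77)
39^64 ≡ 58^2 = 3364 ≡ 53 (mod 77)
39^128 ≡ 53^2 = 2809 ≡ 37 (mod 77)
39^132 = 39^128 * 39^4 ≡ 37 * 53 (mod 77).
37 * 53 = 1961 ≡ 36 (mod 77).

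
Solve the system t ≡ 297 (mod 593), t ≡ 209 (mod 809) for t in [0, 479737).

195987

593⁻¹ mod 809: 593×603 ≡ 1 (mod 809), so 593⁻¹ ≡ 603.
t = 297 + 593×((209 − 297)×603 mod 809) = 297 + 593×330 = 195987.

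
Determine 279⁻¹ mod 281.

Run the extended Euclidean algorithm:
281 = 1×279 + 2
279 = 139×2 + 1
2 = 2×1 + 0
gcd(279, 281) = 1, so the inverse exists.
Bézout: 1 = −139×281 + 140×279.
So 279⁻¹ ≡ 140 (mod 281).

140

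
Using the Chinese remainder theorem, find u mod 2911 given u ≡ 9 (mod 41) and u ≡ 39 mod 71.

2879

41⁻¹ mod 71: 41*26 ≡ 1 (mod 71), so 41⁻¹ ≡ 26.
u = 9 + 41*((39 − 9)*26 mod 71) = 9 + 41*70 = 2879.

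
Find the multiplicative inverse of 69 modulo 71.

35

Apply the Euclidean algorithm and back-substitute:
71 = 1·69 + 2
69 = 34·2 + 1
2 = 2·1 + 0
gcd(69, 71) = 1, so the inverse exists.
Back-substitute for 1:
1 = 1·69 − 34·2
  = −34·71 + 35·69
So 69⁻¹ ≡ 35 (mod 71).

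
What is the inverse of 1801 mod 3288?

By the extended Euclidean algorithm:
3288 = 1·1801 + 1487
1801 = 1·1487 + 314
1487 = 4·314 + 231
314 = 1·231 + 83
231 = 2·83 + 65
83 = 1·65 + 18
65 = 3·18 + 11
18 = 1·11 + 7
11 = 1·7 + 4
7 = 1·4 + 3
4 = 1·3 + 1
3 = 3·1 + 0
gcd(1801, 3288) = 1, so the inverse exists.
Back-substitute for 1:
1 = 1·4 − 1·3
  = −1·7 + 2·4
  = 2·11 − 3·7
  = −3·18 + 5·11
  = 5·65 − 18·18
  = −18·83 + 23·65
  = 23·231 − 64·83
  = −64·314 + 87·231
  = 87·1487 − 412·314
  = −412·1801 + 499·1487
  = 499·3288 − 911·1801
So 1801⁻¹ ≡ −911 ≡ 2377 (mod 3288).

2377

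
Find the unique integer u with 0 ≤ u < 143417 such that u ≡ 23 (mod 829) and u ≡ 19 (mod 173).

829⁻¹ mod 173: 829×24 ≡ 1 (mod 173), so 829⁻¹ ≡ 24.
u = 23 + 829×((19 − 23)×24 mod 173) = 23 + 829×77 = 63856.
Check: 63856 mod 829 = 23, 63856 mod 173 = 19. ✓

63856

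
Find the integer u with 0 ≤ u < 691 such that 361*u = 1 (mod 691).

379

Run the extended Euclidean algorithm:
691 = 1×361 + 330
361 = 1×330 + 31
330 = 10×31 + 20
31 = 1×20 + 11
20 = 1×11 + 9
11 = 1×9 + 2
9 = 4×2 + 1
2 = 2×1 + 0
gcd(361, 691) = 1, so the inverse exists.
Back-substitute for 1:
1 = 1×9 − 4×2
  = −4×11 + 5×9
  = 5×20 − 9×11
  = −9×31 + 14×20
  = 14×330 − 149×31
  = −149×361 + 163×330
  = 163×691 − 312×361
So 361⁻¹ ≡ −312 ≡ 379 (mod 691).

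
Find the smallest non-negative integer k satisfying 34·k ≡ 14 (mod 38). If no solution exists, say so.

gcd(34, 38) = 2, and 2 | 14, so solutions exist.
Divide through by 2: 17·k ≡ 7 mod 19.
17⁻¹ ≡ 9 (mod 19).
k ≡ 9·7 ≡ 6 (mod 19).
The smallest non-negative solution is k = 6.

6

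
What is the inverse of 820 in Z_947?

By the extended Euclidean algorithm:
947 = 1·820 + 127
820 = 6·127 + 58
127 = 2·58 + 11
58 = 5·11 + 3
11 = 3·3 + 2
3 = 1·2 + 1
2 = 2·1 + 0
gcd(820, 947) = 1, so the inverse exists.
Back-substitute for 1:
1 = 1·3 − 1·2
  = −1·11 + 4·3
  = 4·58 − 21·11
  = −21·127 + 46·58
  = 46·820 − 297·127
  = −297·947 + 343·820
So 820⁻¹ ≡ 343 (mod 947).

343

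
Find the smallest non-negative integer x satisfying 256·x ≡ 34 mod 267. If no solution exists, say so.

gcd(256, 267) = 1, so a unique solution mod 267 exists.
256⁻¹ ≡ 97 (mod 267).
x ≡ 97·34 ≡ 94 (mod 267).

94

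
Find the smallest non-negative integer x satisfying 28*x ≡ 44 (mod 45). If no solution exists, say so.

gcd(28, 45) = 1, so a unique solution mod 45 exists.
28⁻¹ ≡ 37 (mod 45).
x ≡ 37*44 ≡ 8 (mod 45).

8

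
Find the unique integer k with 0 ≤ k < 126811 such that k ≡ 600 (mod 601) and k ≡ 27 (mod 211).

601⁻¹ mod 211: 601·178 ≡ 1 (mod 211), so 601⁻¹ ≡ 178.
k = 600 + 601·((27 − 600)·178 mod 211) = 600 + 601·130 = 78730.

78730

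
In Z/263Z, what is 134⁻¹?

263 = 1*134 + 129
134 = 1*129 + 5
129 = 25*5 + 4
5 = 1*4 + 1
4 = 4*1 + 0
gcd(134, 263) = 1, so the inverse exists.
Back-substitute for 1:
1 = 1*5 − 1*4
  = −1*129 + 26*5
  = 26*134 − 27*129
  = −27*263 + 53*134
So 134⁻¹ ≡ 53 (mod 263).

53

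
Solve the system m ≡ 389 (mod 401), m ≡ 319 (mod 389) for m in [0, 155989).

401⁻¹ mod 389: 401*227 ≡ 1 (mod 389), so 401⁻¹ ≡ 227.
m = 389 + 401*((319 − 389)*227 mod 389) = 389 + 401*59 = 24048.

24048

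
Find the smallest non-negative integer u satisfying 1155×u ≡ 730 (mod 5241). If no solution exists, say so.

gcd(1155, 5241) = 3, and 3 does not divide 730.
So the congruence has no solution.

no solution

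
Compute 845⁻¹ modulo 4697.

2040

Apply the Euclidean algorithm and back-substitute:
4697 = 5·845 + 472
845 = 1·472 + 373
472 = 1·373 + 99
373 = 3·99 + 76
99 = 1·76 + 23
76 = 3·23 + 7
23 = 3·7 + 2
7 = 3·2 + 1
2 = 2·1 + 0
gcd(845, 4697) = 1, so the inverse exists.
Bézout: 1 = −367·4697 + 2040·845.
So 845⁻¹ ≡ 2040 (mod 4697).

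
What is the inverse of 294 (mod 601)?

Run the extended Euclidean algorithm:
601 = 2×294 + 13
294 = 22×13 + 8
13 = 1×8 + 5
8 = 1×5 + 3
5 = 1×3 + 2
3 = 1×2 + 1
2 = 2×1 + 0
gcd(294, 601) = 1, so the inverse exists.
Back-substitute for 1:
1 = 1×3 − 1×2
  = −1×5 + 2×3
  = 2×8 − 3×5
  = −3×13 + 5×8
  = 5×294 − 113×13
  = −113×601 + 231×294
So 294⁻¹ ≡ 231 (mod 601).

231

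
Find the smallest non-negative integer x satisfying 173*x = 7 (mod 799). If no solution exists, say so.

gcd(173, 799) = 1, so a unique solution mod 799 exists.
173⁻¹ ≡ 448 (mod 799).
x ≡ 448*7 ≡ 739 (mod 799).

739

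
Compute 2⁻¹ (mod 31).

31 = 15·2 + 1
2 = 2·1 + 0
gcd(2, 31) = 1, so the inverse exists.
Back-substitute for 1:
1 = 1·31 − 15·2
So 2⁻¹ ≡ −15 ≡ 16 (mod 31).

16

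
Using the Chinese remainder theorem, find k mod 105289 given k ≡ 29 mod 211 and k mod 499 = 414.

211⁻¹ mod 499: 211×324 ≡ 1 (mod 499), so 211⁻¹ ≡ 324.
k = 29 + 211×((414 − 29)×324 mod 499) = 29 + 211×489 = 103208.

103208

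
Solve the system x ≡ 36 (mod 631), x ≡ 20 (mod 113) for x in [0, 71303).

21490

631⁻¹ mod 113: 631·12 ≡ 1 (mod 113), so 631⁻¹ ≡ 12.
x = 36 + 631·((20 − 36)·12 mod 113) = 36 + 631·34 = 21490.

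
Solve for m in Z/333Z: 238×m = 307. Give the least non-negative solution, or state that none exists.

151

gcd(238, 333) = 1, so a unique solution mod 333 exists.
238⁻¹ ≡ 7 (mod 333).
m ≡ 7×307 ≡ 151 (mod 333).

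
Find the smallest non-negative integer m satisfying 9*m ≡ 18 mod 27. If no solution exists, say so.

2

gcd(9, 27) = 9, and 9 | 18, so solutions exist.
Divide through by 9: 1*m = 2 (mod 3).
1⁻¹ ≡ 1 (mod 3).
m ≡ 1*2 ≡ 2 (mod 3).
The smallest non-negative solution is m = 2.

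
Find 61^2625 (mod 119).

2625 in binary is 101001000001, i.e. 2625 = 2048 + 512 + 64 + 1.
61^1 ≡ 61 (mod 119)
61^2 ≡ 61^2 = 3721 ≡ 32 (mod 119)
61^4 ≡ 32^2 = 1024 ≡ 72 (mod 119)
61^8 ≡ 72^2 = 5184 ≡ 67 (mod 119)
61^16 ≡ 67^2 = 4489 ≡ 86 (mod 119)
61^32 ≡ 86^2 = 7396 ≡ 18 (mod 119)
61^64 ≡ 18^2 = 324 ≡ 86 (mod 119)
61^128 ≡ 86^2 = 7396 ≡ 18 (mod 119)
61^256 ≡ 18^2 = 324 ≡ 86 (mod 119)
61^512 ≡ 86^2 = 7396 ≡ 18 (mod 119)
61^1024 ≡ 18^2 = 324 ≡ 86 (mod 119)
61^2048 ≡ 86^2 = 7396 ≡ 18 (mod 119)
61^2625 = 61^2048 × 61^512 × 61^64 × 61^1 ≡ 18 × 18 × 86 × 61 (mod 119).
Accumulate the product:
18 × 18 = 324 ≡ 86
86 × 86 = 7396 ≡ 18
18 × 61 = 1098 ≡ 27

27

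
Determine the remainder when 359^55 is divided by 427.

345

Compute successive squares:
359^1 ≡ 359 (mod 427)
359^2 ≡ 359^2 = 128881 ≡ 354 (mod 427)
359^4 ≡ 354^2 = 125316 ≡ 205 (mod 427)
359^8 ≡ 205^2 = 42025 ≡ 179 (mod 427)
359^16 ≡ 179^2 = 32041 ≡ 16 (mod 427)
359^32 ≡ 16^2 = 256 (mod 427)
359^55 = 359^32 × 359^16 × 359^4 × 359^2 × 359^1 ≡ 256 × 16 × 205 × 354 × 359 (mod 427).
Accumulate the product:
256 × 16 = 4096 ≡ 253
253 × 205 = 51865 ≡ 198
198 × 354 = 70092 ≡ 64
64 × 359 = 22976 ≡ 345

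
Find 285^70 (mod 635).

70 in binary is 1000110, i.e. 70 = 64 + 4 + 2.
285^1 ≡ 285 (mod 635)
285^2 ≡ 285^2 = 81225 ≡ 580 (mod 635)
285^4 ≡ 580^2 = 336400 ≡ 485 (mod 635)
285^8 ≡ 485^2 = 235225 ≡ 275 (mod 635)
285^16 ≡ 275^2 = 75625 ≡ 60 (mod 635)
285^32 ≡ 60^2 = 3600 ≡ 425 (mod 635)
285^64 ≡ 425^2 = 180625 ≡ 285 (mod 635)
285^70 = 285^64 * 285^4 * 285^2 ≡ 285 * 485 * 580 (mod 635).
Accumulate the product:
285 * 485 = 138225 ≡ 430
430 * 580 = 249400 ≡ 480

480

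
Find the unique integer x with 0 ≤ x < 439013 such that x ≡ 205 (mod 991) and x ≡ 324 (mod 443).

991⁻¹ mod 443: 991×308 ≡ 1 (mod 443), so 991⁻¹ ≡ 308.
x = 205 + 991×((324 − 205)×308 mod 443) = 205 + 991×326 = 323271.
Check: 323271 mod 991 = 205, 323271 mod 443 = 324. ✓

323271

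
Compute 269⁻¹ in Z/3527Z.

3527 = 13·269 + 30
269 = 8·30 + 29
30 = 1·29 + 1
29 = 29·1 + 0
gcd(269, 3527) = 1, so the inverse exists.
Back-substitute for 1:
1 = 1·30 − 1·29
  = −1·269 + 9·30
  = 9·3527 − 118·269
So 269⁻¹ ≡ −118 ≡ 3409 (mod 3527).

3409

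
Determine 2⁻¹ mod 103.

Run the extended Euclidean algorithm:
103 = 51×2 + 1
2 = 2×1 + 0
gcd(2, 103) = 1, so the inverse exists.
Back-substitute for 1:
1 = 1×103 − 51×2
So 2⁻¹ ≡ −51 ≡ 52 (mod 103).

52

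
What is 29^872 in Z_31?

Compute successive squares:
29^1 ≡ 29 (mod 31)
29^2 ≡ 29^2 = 841 ≡ 4 (mod 31)
29^4 ≡ 4^2 = 16 (mod 31)
29^8 ≡ 16^2 = 256 ≡ 8 (mod 31)
29^16 ≡ 8^2 = 64 ≡ 2 (mod 31)
29^32 ≡ 2^2 = 4 (mod 31)
29^64 ≡ 4^2 = 16 (mod 31)
29^128 ≡ 16^2 = 256 ≡ 8 (mod 31)
29^256 ≡ 8^2 = 64 ≡ 2 (mod 31)
29^512 ≡ 2^2 = 4 (mod 31)
29^872 = 29^512 · 29^256 · 29^64 · 29^32 · 29^8 ≡ 4 · 2 · 16 · 4 · 8 (mod 31).
Accumulate the product:
4 · 2 = 8
8 · 16 = 128 ≡ 4
4 · 4 = 16
16 · 8 = 128 ≡ 4

4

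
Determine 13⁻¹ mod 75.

By the extended Euclidean algorithm:
75 = 5·13 + 10
13 = 1·10 + 3
10 = 3·3 + 1
3 = 3·1 + 0
gcd(13, 75) = 1, so the inverse exists.
Back-substitute for 1:
1 = 1·10 − 3·3
  = −3·13 + 4·10
  = 4·75 − 23·13
So 13⁻¹ ≡ −23 ≡ 52 (mod 75).

52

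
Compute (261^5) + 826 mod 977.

(261)^5 ≡ 811 (mod 977)
811 + 826 = 1637 ≡ 660 (mod 977)

660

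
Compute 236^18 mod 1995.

1

By square-and-multiply:
18 in binary is 10010, i.e. 18 = 16 + 2.
236^1 ≡ 236 (mod 1995)
236^2 ≡ 236^2 = 55696 ≡ 1831 (mod 1995)
236^4 ≡ 1831^2 = 3352561 ≡ 961 (mod 1995)
236^8 ≡ 961^2 = 923521 ≡ 1831 (mod 1995)
236^16 ≡ 1831^2 = 3352561 ≡ 961 (mod 1995)
236^18 = 236^16 · 236^2 ≡ 961 · 1831 (mod 1995).
961 · 1831 = 1759591 ≡ 1 (mod 1995).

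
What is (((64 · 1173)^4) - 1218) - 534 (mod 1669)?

64 · 1173 = 75072 ≡ 1636 (mod 1669)
(1636)^4 ≡ 931 (mod 1669)
931 - 1218 = -287 ≡ 1382 (mod 1669)
1382 - 534 = 848

848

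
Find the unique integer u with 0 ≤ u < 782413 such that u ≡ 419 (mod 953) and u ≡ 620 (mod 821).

446423

953⁻¹ mod 821: 953·566 ≡ 1 (mod 821), so 953⁻¹ ≡ 566.
u = 419 + 953·((620 − 419)·566 mod 821) = 419 + 953·468 = 446423.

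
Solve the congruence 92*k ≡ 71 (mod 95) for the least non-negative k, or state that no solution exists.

gcd(92, 95) = 1, so a unique solution mod 95 exists.
92⁻¹ ≡ 63 (mod 95).
k ≡ 63*71 ≡ 8 (mod 95).

8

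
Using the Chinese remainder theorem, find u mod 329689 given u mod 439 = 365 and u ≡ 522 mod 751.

439⁻¹ mod 751: 439·479 ≡ 1 (mod 751), so 439⁻¹ ≡ 479.
u = 365 + 439·((522 − 365)·479 mod 751) = 365 + 439·103 = 45582.
Check: 45582 mod 439 = 365, 45582 mod 751 = 522. ✓

45582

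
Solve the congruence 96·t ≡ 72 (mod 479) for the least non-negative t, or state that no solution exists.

360

gcd(96, 479) = 1, so a unique solution mod 479 exists.
96⁻¹ ≡ 5 (mod 479).
t ≡ 5·72 ≡ 360 (mod 479).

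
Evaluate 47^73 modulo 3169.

47^1 ≡ 47 (mod 3169)
47^2 ≡ 47^2 = 2209 (mod 3169)
47^4 ≡ 2209^2 = 4879681 ≡ 2590 (mod 3169)
47^8 ≡ 2590^2 = 6708100 ≡ 2496 (mod 3169)
47^16 ≡ 2496^2 = 6230016 ≡ 2931 (mod 3169)
47^32 ≡ 2931^2 = 8590761 ≡ 2771 (mod 3169)
47^64 ≡ 2771^2 = 7678441 ≡ 3123 (mod 3169)
47^73 = 47^64 × 47^8 × 47^1 ≡ 3123 × 2496 × 47 (mod 3169).
Accumulate the product:
3123 × 2496 = 7795008 ≡ 2437
2437 × 47 = 114539 ≡ 455

455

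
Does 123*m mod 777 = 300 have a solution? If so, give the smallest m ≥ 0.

gcd(123, 777) = 3, and 3 | 300, so solutions exist.
Divide through by 3: 41*m ≡ 100 mod 259.
41⁻¹ ≡ 139 (mod 259).
m ≡ 139*100 ≡ 173 (mod 259).
The smallest non-negative solution is m = 173.

173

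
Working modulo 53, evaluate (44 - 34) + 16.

44 - 34 = 10
10 + 16 = 26

26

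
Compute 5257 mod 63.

28

5257 = 83×63 + 28, so 5257 ≡ 28 (mod 63).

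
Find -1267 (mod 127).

-1267 = -10×127 + 3, so -1267 ≡ 3 (mod 127).

3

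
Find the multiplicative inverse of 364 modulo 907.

907 = 2*364 + 179
364 = 2*179 + 6
179 = 29*6 + 5
6 = 1*5 + 1
5 = 5*1 + 0
gcd(364, 907) = 1, so the inverse exists.
Bézout: 1 = −61*907 + 152*364.
So 364⁻¹ ≡ 152 (mod 907).

152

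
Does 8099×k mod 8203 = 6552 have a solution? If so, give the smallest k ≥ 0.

568

gcd(8099, 8203) = 13, and 13 | 6552, so solutions exist.
Divide through by 13: 623×k ≡ 504 (mod 631).
623⁻¹ ≡ 552 (mod 631).
k ≡ 552×504 ≡ 568 (mod 631).
The smallest non-negative solution is k = 568.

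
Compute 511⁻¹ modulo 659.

423

659 = 1·511 + 148
511 = 3·148 + 67
148 = 2·67 + 14
67 = 4·14 + 11
14 = 1·11 + 3
11 = 3·3 + 2
3 = 1·2 + 1
2 = 2·1 + 0
gcd(511, 659) = 1, so the inverse exists.
Back-substitute for 1:
1 = 1·3 − 1·2
  = −1·11 + 4·3
  = 4·14 − 5·11
  = −5·67 + 24·14
  = 24·148 − 53·67
  = −53·511 + 183·148
  = 183·659 − 236·511
So 511⁻¹ ≡ −236 ≡ 423 (mod 659).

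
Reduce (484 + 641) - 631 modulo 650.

484 + 641 = 1125 ≡ 475 (mod 650)
475 - 631 = -156 ≡ 494 (mod 650)

494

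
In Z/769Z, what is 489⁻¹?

574

By the extended Euclidean algorithm:
769 = 1×489 + 280
489 = 1×280 + 209
280 = 1×209 + 71
209 = 2×71 + 67
71 = 1×67 + 4
67 = 16×4 + 3
4 = 1×3 + 1
3 = 3×1 + 0
gcd(489, 769) = 1, so the inverse exists.
Bézout: 1 = 124×769 − 195×489.
So 489⁻¹ ≡ −195 ≡ 574 (mod 769).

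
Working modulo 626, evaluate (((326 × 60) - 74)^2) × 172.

292

326 × 60 = 19560 ≡ 154 (mod 626)
154 - 74 = 80
(80)^2 ≡ 140 (mod 626)
140 × 172 = 24080 ≡ 292 (mod 626)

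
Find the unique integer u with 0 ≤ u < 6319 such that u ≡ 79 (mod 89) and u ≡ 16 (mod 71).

89⁻¹ mod 71: 89·4 ≡ 1 (mod 71), so 89⁻¹ ≡ 4.
u = 79 + 89·((16 − 79)·4 mod 71) = 79 + 89·32 = 2927.
Check: 2927 mod 89 = 79, 2927 mod 71 = 16. ✓

2927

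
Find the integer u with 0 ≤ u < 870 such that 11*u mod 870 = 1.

791

Apply the Euclidean algorithm and back-substitute:
870 = 79×11 + 1
11 = 11×1 + 0
gcd(11, 870) = 1, so the inverse exists.
Back-substitute for 1:
1 = 1×870 − 79×11
So 11⁻¹ ≡ −79 ≡ 791 (mod 870).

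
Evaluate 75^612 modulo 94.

612 in binary is 1001100100, i.e. 612 = 512 + 64 + 32 + 4.
75^1 ≡ 75 (mod 94)
75^2 ≡ 75^2 = 5625 ≡ 79 (mod 94)
75^4 ≡ 79^2 = 6241 ≡ 37 (mod 94)
75^8 ≡ 37^2 = 1369 ≡ 53 (mod 94)
75^16 ≡ 53^2 = 2809 ≡ 83 (mod 94)
75^32 ≡ 83^2 = 6889 ≡ 27 (mod 94)
75^64 ≡ 27^2 = 729 ≡ 71 (mod 94)
75^128 ≡ 71^2 = 5041 ≡ 59 (mod 94)
75^256 ≡ 59^2 = 3481 ≡ 3 (mod 94)
75^512 ≡ 3^2 = 9 (mod 94)
75^612 = 75^512 · 75^64 · 75^32 · 75^4 ≡ 9 · 71 · 27 · 37 (mod 94).
Accumulate the product:
9 · 71 = 639 ≡ 75
75 · 27 = 2025 ≡ 51
51 · 37 = 1887 ≡ 7

7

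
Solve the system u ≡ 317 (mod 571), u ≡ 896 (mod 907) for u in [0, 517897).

457117

571⁻¹ mod 907: 571·440 ≡ 1 (mod 907), so 571⁻¹ ≡ 440.
u = 317 + 571·((896 − 317)·440 mod 907) = 317 + 571·800 = 457117.
Check: 457117 mod 571 = 317, 457117 mod 907 = 896. ✓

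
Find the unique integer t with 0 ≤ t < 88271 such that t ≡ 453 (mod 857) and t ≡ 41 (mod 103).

857⁻¹ mod 103: 857×25 ≡ 1 (mod 103), so 857⁻¹ ≡ 25.
t = 453 + 857×((41 − 453)×25 mod 103) = 453 + 857×0 = 453.

453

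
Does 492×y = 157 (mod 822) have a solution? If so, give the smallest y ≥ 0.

gcd(492, 822) = 6, and 6 does not divide 157.
So the congruence has no solution.

no solution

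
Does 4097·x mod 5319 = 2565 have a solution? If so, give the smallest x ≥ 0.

gcd(4097, 5319) = 1, so a unique solution mod 5319 exists.
4097⁻¹ ≡ 1049 (mod 5319).
x ≡ 1049·2565 ≡ 4590 (mod 5319).

4590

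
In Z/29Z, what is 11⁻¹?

Apply the Euclidean algorithm and back-substitute:
29 = 2×11 + 7
11 = 1×7 + 4
7 = 1×4 + 3
4 = 1×3 + 1
3 = 3×1 + 0
gcd(11, 29) = 1, so the inverse exists.
Bézout: 1 = −3×29 + 8×11.
So 11⁻¹ ≡ 8 (mod 29).

8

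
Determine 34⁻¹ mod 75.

75 = 2·34 + 7
34 = 4·7 + 6
7 = 1·6 + 1
6 = 6·1 + 0
gcd(34, 75) = 1, so the inverse exists.
Bézout: 1 = 5·75 − 11·34.
So 34⁻¹ ≡ −11 ≡ 64 (mod 75).

64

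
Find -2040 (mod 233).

57

-2040 = -9·233 + 57, so -2040 ≡ 57 (mod 233).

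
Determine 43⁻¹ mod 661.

123

661 = 15×43 + 16
43 = 2×16 + 11
16 = 1×11 + 5
11 = 2×5 + 1
5 = 5×1 + 0
gcd(43, 661) = 1, so the inverse exists.
Back-substitute for 1:
1 = 1×11 − 2×5
  = −2×16 + 3×11
  = 3×43 − 8×16
  = −8×661 + 123×43
So 43⁻¹ ≡ 123 (mod 661).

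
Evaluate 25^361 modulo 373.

4

By square-and-multiply:
25^1 ≡ 25 (mod 373)
25^2 ≡ 25^2 = 625 ≡ 252 (mod 373)
25^4 ≡ 252^2 = 63504 ≡ 94 (mod 373)
25^8 ≡ 94^2 = 8836 ≡ 257 (mod 373)
25^16 ≡ 257^2 = 66049 ≡ 28 (mod 373)
25^32 ≡ 28^2 = 784 ≡ 38 (mod 373)
25^64 ≡ 38^2 = 1444 ≡ 325 (mod 373)
25^128 ≡ 325^2 = 105625 ≡ 66 (mod 373)
25^256 ≡ 66^2 = 4356 ≡ 253 (mod 373)
25^361 = 25^256 * 25^64 * 25^32 * 25^8 * 25^1 ≡ 253 * 325 * 38 * 257 * 25 (mod 373).
Accumulate the product:
253 * 325 = 82225 ≡ 165
165 * 38 = 6270 ≡ 302
302 * 257 = 77614 ≡ 30
30 * 25 = 750 ≡ 4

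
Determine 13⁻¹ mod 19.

3

19 = 1*13 + 6
13 = 2*6 + 1
6 = 6*1 + 0
gcd(13, 19) = 1, so the inverse exists.
Back-substitute for 1:
1 = 1*13 − 2*6
  = −2*19 + 3*13
So 13⁻¹ ≡ 3 (mod 19).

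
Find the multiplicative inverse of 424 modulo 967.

By the extended Euclidean algorithm:
967 = 2·424 + 119
424 = 3·119 + 67
119 = 1·67 + 52
67 = 1·52 + 15
52 = 3·15 + 7
15 = 2·7 + 1
7 = 7·1 + 0
gcd(424, 967) = 1, so the inverse exists.
Back-substitute for 1:
1 = 1·15 − 2·7
  = −2·52 + 7·15
  = 7·67 − 9·52
  = −9·119 + 16·67
  = 16·424 − 57·119
  = −57·967 + 130·424
So 424⁻¹ ≡ 130 (mod 967).

130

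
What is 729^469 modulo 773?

Compute successive squares:
469 in binary is 111010101, i.e. 469 = 256 + 128 + 64 + 16 + 4 + 1.
729^1 ≡ 729 (mod 773)
729^2 ≡ 729^2 = 531441 ≡ 390 (mod 773)
729^4 ≡ 390^2 = 152100 ≡ 592 (mod 773)
729^8 ≡ 592^2 = 350464 ≡ 295 (mod 773)
729^16 ≡ 295^2 = 87025 ≡ 449 (mod 773)
729^32 ≡ 449^2 = 201601 ≡ 621 (mod 773)
729^64 ≡ 621^2 = 385641 ≡ 687 (mod 773)
729^128 ≡ 687^2 = 471969 ≡ 439 (mod 773)
729^256 ≡ 439^2 = 192721 ≡ 244 (mod 773)
729^469 = 729^256 * 729^128 * 729^64 * 729^16 * 729^4 * 729^1 ≡ 244 * 439 * 687 * 449 * 592 * 729 (mod 773).
Accumulate the product:
244 * 439 = 107116 ≡ 442
442 * 687 = 303654 ≡ 638
638 * 449 = 286462 ≡ 452
452 * 592 = 267584 ≡ 126
126 * 729 = 91854 ≡ 640

640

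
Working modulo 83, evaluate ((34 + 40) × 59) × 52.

27

34 + 40 = 74
74 × 59 = 4366 ≡ 50 (mod 83)
50 × 52 = 2600 ≡ 27 (mod 83)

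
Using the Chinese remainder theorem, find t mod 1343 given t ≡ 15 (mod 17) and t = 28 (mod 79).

423

17⁻¹ mod 79: 17·14 ≡ 1 (mod 79), so 17⁻¹ ≡ 14.
t = 15 + 17·((28 − 15)·14 mod 79) = 15 + 17·24 = 423.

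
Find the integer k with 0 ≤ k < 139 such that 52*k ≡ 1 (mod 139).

139 = 2·52 + 35
52 = 1·35 + 17
35 = 2·17 + 1
17 = 17·1 + 0
gcd(52, 139) = 1, so the inverse exists.
Back-substitute for 1:
1 = 1·35 − 2·17
  = −2·52 + 3·35
  = 3·139 − 8·52
So 52⁻¹ ≡ −8 ≡ 131 (mod 139).

131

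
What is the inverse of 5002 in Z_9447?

2578

9447 = 1·5002 + 4445
5002 = 1·4445 + 557
4445 = 7·557 + 546
557 = 1·546 + 11
546 = 49·11 + 7
11 = 1·7 + 4
7 = 1·4 + 3
4 = 1·3 + 1
3 = 3·1 + 0
gcd(5002, 9447) = 1, so the inverse exists.
Back-substitute for 1:
1 = 1·4 − 1·3
  = −1·7 + 2·4
  = 2·11 − 3·7
  = −3·546 + 149·11
  = 149·557 − 152·546
  = −152·4445 + 1213·557
  = 1213·5002 − 1365·4445
  = −1365·9447 + 2578·5002
So 5002⁻¹ ≡ 2578 (mod 9447).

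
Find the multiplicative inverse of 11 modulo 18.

5

18 = 1·11 + 7
11 = 1·7 + 4
7 = 1·4 + 3
4 = 1·3 + 1
3 = 3·1 + 0
gcd(11, 18) = 1, so the inverse exists.
Back-substitute for 1:
1 = 1·4 − 1·3
  = −1·7 + 2·4
  = 2·11 − 3·7
  = −3·18 + 5·11
So 11⁻¹ ≡ 5 (mod 18).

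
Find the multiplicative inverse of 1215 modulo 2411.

2411 = 1×1215 + 1196
1215 = 1×1196 + 19
1196 = 62×19 + 18
19 = 1×18 + 1
18 = 18×1 + 0
gcd(1215, 2411) = 1, so the inverse exists.
Bézout: 1 = −64×2411 + 127×1215.
So 1215⁻¹ ≡ 127 (mod 2411).

127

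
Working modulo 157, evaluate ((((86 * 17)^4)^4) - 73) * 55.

86 * 17 = 1462 ≡ 49 (mod 157)
(49)^4 ≡ 75 (mod 157)
(75)^4 ≡ 101 (mod 157)
101 - 73 = 28
28 * 55 = 1540 ≡ 127 (mod 157)

127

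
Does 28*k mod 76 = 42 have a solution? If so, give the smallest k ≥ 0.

no solution

gcd(28, 76) = 4, and 4 does not divide 42.
So the congruence has no solution.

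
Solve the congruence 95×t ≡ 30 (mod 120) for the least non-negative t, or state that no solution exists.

gcd(95, 120) = 5, and 5 | 30, so solutions exist.
Divide through by 5: 19×t = 6 (mod 24).
19⁻¹ ≡ 19 (mod 24).
t ≡ 19×6 ≡ 18 (mod 24).
The smallest non-negative solution is t = 18.

18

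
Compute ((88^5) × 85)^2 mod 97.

9

(88)^5 ≡ 24 (mod 97)
24 × 85 = 2040 ≡ 3 (mod 97)
(3)^2 ≡ 9 (mod 97)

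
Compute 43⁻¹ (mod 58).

27

58 = 1*43 + 15
43 = 2*15 + 13
15 = 1*13 + 2
13 = 6*2 + 1
2 = 2*1 + 0
gcd(43, 58) = 1, so the inverse exists.
Bézout: 1 = −20*58 + 27*43.
So 43⁻¹ ≡ 27 (mod 58).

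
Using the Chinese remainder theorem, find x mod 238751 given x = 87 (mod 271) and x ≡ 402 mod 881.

271⁻¹ mod 881: 271×868 ≡ 1 (mod 881), so 271⁻¹ ≡ 868.
x = 87 + 271×((402 − 87)×868 mod 881) = 87 + 271×310 = 84097.

84097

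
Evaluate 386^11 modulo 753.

Compute successive squares:
11 in binary is 1011, i.e. 11 = 8 + 2 + 1.
386^1 ≡ 386 (mod 753)
386^2 ≡ 386^2 = 148996 ≡ 655 (mod 753)
386^4 ≡ 655^2 = 429025 ≡ 568 (mod 753)
386^8 ≡ 568^2 = 322624 ≡ 340 (mod 753)
386^11 = 386^8 × 386^2 × 386^1 ≡ 340 × 655 × 386 (mod 753).
Accumulate the product:
340 × 655 = 222700 ≡ 565
565 × 386 = 218090 ≡ 473

473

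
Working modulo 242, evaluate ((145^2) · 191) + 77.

104

(145)^2 ≡ 213 (mod 242)
213 · 191 = 40683 ≡ 27 (mod 242)
27 + 77 = 104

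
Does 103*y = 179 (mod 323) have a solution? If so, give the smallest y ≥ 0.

gcd(103, 323) = 1, so a unique solution mod 323 exists.
103⁻¹ ≡ 69 (mod 323).
y ≡ 69*179 ≡ 77 (mod 323).

77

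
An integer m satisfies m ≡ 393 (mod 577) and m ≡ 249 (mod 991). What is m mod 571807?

472956

577⁻¹ mod 991: 577×304 ≡ 1 (mod 991), so 577⁻¹ ≡ 304.
m = 393 + 577×((249 − 393)×304 mod 991) = 393 + 577×819 = 472956.
Check: 472956 mod 577 = 393, 472956 mod 991 = 249. ✓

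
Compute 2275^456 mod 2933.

Compute successive squares:
2275^1 ≡ 2275 (mod 2933)
2275^2 ≡ 2275^2 = 5175625 ≡ 1813 (mod 2933)
2275^4 ≡ 1813^2 = 3286969 ≡ 2009 (mod 2933)
2275^8 ≡ 2009^2 = 4036081 ≡ 273 (mod 2933)
2275^16 ≡ 273^2 = 74529 ≡ 1204 (mod 2933)
2275^32 ≡ 1204^2 = 1449616 ≡ 714 (mod 2933)
2275^64 ≡ 714^2 = 509796 ≡ 2387 (mod 2933)
2275^128 ≡ 2387^2 = 5697769 ≡ 1883 (mod 2933)
2275^256 ≡ 1883^2 = 3545689 ≡ 2625 (mod 2933)
2275^456 = 2275^256 · 2275^128 · 2275^64 · 2275^8 ≡ 2625 · 1883 · 2387 · 273 (mod 2933).
Accumulate the product:
2625 · 1883 = 4942875 ≡ 770
770 · 2387 = 1837990 ≡ 1932
1932 · 273 = 527436 ≡ 2429

2429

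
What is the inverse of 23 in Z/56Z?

56 = 2·23 + 10
23 = 2·10 + 3
10 = 3·3 + 1
3 = 3·1 + 0
gcd(23, 56) = 1, so the inverse exists.
Bézout: 1 = 7·56 − 17·23.
So 23⁻¹ ≡ −17 ≡ 39 (mod 56).

39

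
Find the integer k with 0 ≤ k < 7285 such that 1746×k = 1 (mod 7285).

121

By the extended Euclidean algorithm:
7285 = 4·1746 + 301
1746 = 5·301 + 241
301 = 1·241 + 60
241 = 4·60 + 1
60 = 60·1 + 0
gcd(1746, 7285) = 1, so the inverse exists.
Back-substitute for 1:
1 = 1·241 − 4·60
  = −4·301 + 5·241
  = 5·1746 − 29·301
  = −29·7285 + 121·1746
So 1746⁻¹ ≡ 121 (mod 7285).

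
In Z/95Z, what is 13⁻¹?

By the extended Euclidean algorithm:
95 = 7*13 + 4
13 = 3*4 + 1
4 = 4*1 + 0
gcd(13, 95) = 1, so the inverse exists.
Back-substitute for 1:
1 = 1*13 − 3*4
  = −3*95 + 22*13
So 13⁻¹ ≡ 22 (mod 95).

22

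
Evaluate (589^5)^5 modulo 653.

(589)^5 ≡ 442 (mod 653)
(442)^5 ≡ 493 (mod 653)

493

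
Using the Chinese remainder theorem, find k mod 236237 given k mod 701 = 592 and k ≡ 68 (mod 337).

701⁻¹ mod 337: 701×25 ≡ 1 (mod 337), so 701⁻¹ ≡ 25.
k = 592 + 701×((68 − 592)×25 mod 337) = 592 + 701×43 = 30735.

30735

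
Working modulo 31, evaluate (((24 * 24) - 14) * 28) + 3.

24 * 24 = 576 ≡ 18 (mod 31)
18 - 14 = 4
4 * 28 = 112 ≡ 19 (mod 31)
19 + 3 = 22

22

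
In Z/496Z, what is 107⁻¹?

51

Run the extended Euclidean algorithm:
496 = 4×107 + 68
107 = 1×68 + 39
68 = 1×39 + 29
39 = 1×29 + 10
29 = 2×10 + 9
10 = 1×9 + 1
9 = 9×1 + 0
gcd(107, 496) = 1, so the inverse exists.
Bézout: 1 = −11×496 + 51×107.
So 107⁻¹ ≡ 51 (mod 496).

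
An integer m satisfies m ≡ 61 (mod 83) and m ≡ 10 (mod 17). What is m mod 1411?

83⁻¹ mod 17: 83·8 ≡ 1 (mod 17), so 83⁻¹ ≡ 8.
m = 61 + 83·((10 − 61)·8 mod 17) = 61 + 83·0 = 61.
Check: 61 mod 83 = 61, 61 mod 17 = 10. ✓

61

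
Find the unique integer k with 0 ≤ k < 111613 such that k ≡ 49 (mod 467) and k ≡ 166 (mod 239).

45815

467⁻¹ mod 239: 467×152 ≡ 1 (mod 239), so 467⁻¹ ≡ 152.
k = 49 + 467×((166 − 49)×152 mod 239) = 49 + 467×98 = 45815.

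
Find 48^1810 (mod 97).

88

Compute successive squares:
48^1 ≡ 48 (mod 97)
48^2 ≡ 48^2 = 2304 ≡ 73 (mod 97)
48^4 ≡ 73^2 = 5329 ≡ 91 (mod 97)
48^8 ≡ 91^2 = 8281 ≡ 36 (mod 97)
48^16 ≡ 36^2 = 1296 ≡ 35 (mod 97)
48^32 ≡ 35^2 = 1225 ≡ 61 (mod 97)
48^64 ≡ 61^2 = 3721 ≡ 35 (mod 97)
48^128 ≡ 35^2 = 1225 ≡ 61 (mod 97)
48^256 ≡ 61^2 = 3721 ≡ 35 (mod 97)
48^512 ≡ 35^2 = 1225 ≡ 61 (mod 97)
48^1024 ≡ 61^2 = 3721 ≡ 35 (mod 97)
48^1810 = 48^1024 * 48^512 * 48^256 * 48^16 * 48^2 ≡ 35 * 61 * 35 * 35 * 73 (mod 97).
Accumulate the product:
35 * 61 = 2135 ≡ 1
1 * 35 = 35
35 * 35 = 1225 ≡ 61
61 * 73 = 4453 ≡ 88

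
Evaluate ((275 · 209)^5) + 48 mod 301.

275 · 209 = 57475 ≡ 285 (mod 301)
(285)^5 ≡ 108 (mod 301)
108 + 48 = 156

156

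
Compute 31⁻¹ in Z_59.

Apply the Euclidean algorithm and back-substitute:
59 = 1·31 + 28
31 = 1·28 + 3
28 = 9·3 + 1
3 = 3·1 + 0
gcd(31, 59) = 1, so the inverse exists.
Back-substitute for 1:
1 = 1·28 − 9·3
  = −9·31 + 10·28
  = 10·59 − 19·31
So 31⁻¹ ≡ −19 ≡ 40 (mod 59).

40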